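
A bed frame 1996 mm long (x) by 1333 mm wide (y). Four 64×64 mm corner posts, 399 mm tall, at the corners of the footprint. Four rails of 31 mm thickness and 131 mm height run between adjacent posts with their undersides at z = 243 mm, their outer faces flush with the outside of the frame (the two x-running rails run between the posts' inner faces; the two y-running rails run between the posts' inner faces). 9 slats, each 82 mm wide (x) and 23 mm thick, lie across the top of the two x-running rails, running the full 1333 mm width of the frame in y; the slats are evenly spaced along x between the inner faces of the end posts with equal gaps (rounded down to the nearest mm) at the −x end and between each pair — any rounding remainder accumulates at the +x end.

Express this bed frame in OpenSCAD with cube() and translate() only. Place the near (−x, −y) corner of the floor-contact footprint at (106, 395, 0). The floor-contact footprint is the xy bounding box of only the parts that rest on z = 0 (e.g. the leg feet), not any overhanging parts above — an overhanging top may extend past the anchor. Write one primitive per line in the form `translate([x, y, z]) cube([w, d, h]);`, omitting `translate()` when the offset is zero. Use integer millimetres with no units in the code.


translate([106, 395, 0]) cube([64, 64, 399]);
translate([106, 1664, 0]) cube([64, 64, 399]);
translate([2038, 395, 0]) cube([64, 64, 399]);
translate([2038, 1664, 0]) cube([64, 64, 399]);
translate([170, 395, 243]) cube([1868, 31, 131]);
translate([170, 1697, 243]) cube([1868, 31, 131]);
translate([106, 459, 243]) cube([31, 1205, 131]);
translate([2071, 459, 243]) cube([31, 1205, 131]);
translate([283, 395, 374]) cube([82, 1333, 23]);
translate([478, 395, 374]) cube([82, 1333, 23]);
translate([673, 395, 374]) cube([82, 1333, 23]);
translate([868, 395, 374]) cube([82, 1333, 23]);
translate([1063, 395, 374]) cube([82, 1333, 23]);
translate([1258, 395, 374]) cube([82, 1333, 23]);
translate([1453, 395, 374]) cube([82, 1333, 23]);
translate([1648, 395, 374]) cube([82, 1333, 23]);
translate([1843, 395, 374]) cube([82, 1333, 23]);


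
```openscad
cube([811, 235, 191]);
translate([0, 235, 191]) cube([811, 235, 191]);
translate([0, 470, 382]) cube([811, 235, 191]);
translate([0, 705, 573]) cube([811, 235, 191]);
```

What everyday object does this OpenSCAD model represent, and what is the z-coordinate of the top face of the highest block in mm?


A staircase. The total rise is 764 mm.

4 identical blocks, each offset up and back from the previous — a staircase. Each step is 191 mm tall and there are 4 of them, so the total rise is 4 × 191 = 764 mm.


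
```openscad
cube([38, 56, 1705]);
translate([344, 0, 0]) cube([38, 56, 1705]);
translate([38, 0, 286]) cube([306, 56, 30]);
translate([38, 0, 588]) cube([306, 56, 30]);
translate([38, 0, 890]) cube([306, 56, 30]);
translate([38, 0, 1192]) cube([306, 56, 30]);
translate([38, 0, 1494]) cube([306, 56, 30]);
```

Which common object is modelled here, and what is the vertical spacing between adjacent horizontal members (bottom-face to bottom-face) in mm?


A ladder. The rung spacing is 302 mm.

Two tall 38×56 posts with 5 short bars between them — a ladder. Adjacent rungs sit at z = 286 and z = 588, so the spacing is 588 − 286 = 302 mm.


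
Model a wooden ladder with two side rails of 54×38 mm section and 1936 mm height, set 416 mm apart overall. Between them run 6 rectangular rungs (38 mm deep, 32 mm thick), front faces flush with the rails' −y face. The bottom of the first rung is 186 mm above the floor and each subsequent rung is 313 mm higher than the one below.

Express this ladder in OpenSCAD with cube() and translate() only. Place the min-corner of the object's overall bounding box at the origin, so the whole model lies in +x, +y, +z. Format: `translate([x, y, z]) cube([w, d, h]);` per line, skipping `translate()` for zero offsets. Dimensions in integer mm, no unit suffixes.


// rung span = 416 - 2*54 = 308
// rung[k] z = 186 + k*313
cube([54, 38, 1936]);
translate([362, 0, 0]) cube([54, 38, 1936]);
translate([54, 0, 186]) cube([308, 38, 32]);
translate([54, 0, 499]) cube([308, 38, 32]);
translate([54, 0, 812]) cube([308, 38, 32]);
translate([54, 0, 1125]) cube([308, 38, 32]);
translate([54, 0, 1438]) cube([308, 38, 32]);
translate([54, 0, 1751]) cube([308, 38, 32]);


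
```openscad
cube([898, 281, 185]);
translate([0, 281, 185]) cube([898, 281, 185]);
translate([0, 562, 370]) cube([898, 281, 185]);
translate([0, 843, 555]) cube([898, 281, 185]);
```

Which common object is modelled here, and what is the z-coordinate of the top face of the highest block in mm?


A staircase. The total rise is 740 mm.

4 identical blocks, each offset up and back from the previous — a staircase. Each step is 185 mm tall and there are 4 of them, so the total rise is 4 × 185 = 740 mm.


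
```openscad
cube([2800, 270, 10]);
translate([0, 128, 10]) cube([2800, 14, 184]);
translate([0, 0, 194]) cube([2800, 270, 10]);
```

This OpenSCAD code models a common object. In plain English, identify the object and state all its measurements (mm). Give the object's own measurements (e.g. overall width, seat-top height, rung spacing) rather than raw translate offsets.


An I-beam lying along x, 2800 mm long. Overall section height 204 mm. Two flanges 270 mm wide (y) and 10 mm thick, one on the floor and one at the top; a web 14 mm thick runs between them, centred on the flange width.


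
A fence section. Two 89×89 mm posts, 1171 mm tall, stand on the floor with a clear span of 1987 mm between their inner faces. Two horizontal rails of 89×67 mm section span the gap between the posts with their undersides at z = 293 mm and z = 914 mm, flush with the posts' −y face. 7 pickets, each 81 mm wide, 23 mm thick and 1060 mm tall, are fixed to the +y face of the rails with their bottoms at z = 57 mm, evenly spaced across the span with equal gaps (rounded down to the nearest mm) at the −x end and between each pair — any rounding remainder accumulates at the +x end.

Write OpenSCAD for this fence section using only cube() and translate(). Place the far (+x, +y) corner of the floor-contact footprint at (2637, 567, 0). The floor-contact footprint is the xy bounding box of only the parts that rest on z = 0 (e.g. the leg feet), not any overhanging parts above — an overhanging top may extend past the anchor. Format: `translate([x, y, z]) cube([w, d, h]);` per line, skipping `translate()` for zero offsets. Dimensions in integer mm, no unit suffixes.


translate([472, 478, 0]) cube([89, 89, 1171]);
translate([2548, 478, 0]) cube([89, 89, 1171]);
translate([561, 478, 293]) cube([1987, 89, 67]);
translate([561, 478, 914]) cube([1987, 89, 67]);
translate([738, 567, 57]) cube([81, 23, 1060]);
translate([996, 567, 57]) cube([81, 23, 1060]);
translate([1254, 567, 57]) cube([81, 23, 1060]);
translate([1512, 567, 57]) cube([81, 23, 1060]);
translate([1770, 567, 57]) cube([81, 23, 1060]);
translate([2028, 567, 57]) cube([81, 23, 1060]);
translate([2286, 567, 57]) cube([81, 23, 1060]);


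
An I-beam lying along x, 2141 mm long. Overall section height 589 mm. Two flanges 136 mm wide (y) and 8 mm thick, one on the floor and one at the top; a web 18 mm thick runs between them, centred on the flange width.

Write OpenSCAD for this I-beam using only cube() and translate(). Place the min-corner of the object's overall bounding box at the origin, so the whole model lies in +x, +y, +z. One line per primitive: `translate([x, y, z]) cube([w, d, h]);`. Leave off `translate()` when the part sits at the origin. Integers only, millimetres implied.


cube([2141, 136, 8]);
translate([0, 59, 8]) cube([2141, 18, 573]);
translate([0, 0, 581]) cube([2141, 136, 8]);


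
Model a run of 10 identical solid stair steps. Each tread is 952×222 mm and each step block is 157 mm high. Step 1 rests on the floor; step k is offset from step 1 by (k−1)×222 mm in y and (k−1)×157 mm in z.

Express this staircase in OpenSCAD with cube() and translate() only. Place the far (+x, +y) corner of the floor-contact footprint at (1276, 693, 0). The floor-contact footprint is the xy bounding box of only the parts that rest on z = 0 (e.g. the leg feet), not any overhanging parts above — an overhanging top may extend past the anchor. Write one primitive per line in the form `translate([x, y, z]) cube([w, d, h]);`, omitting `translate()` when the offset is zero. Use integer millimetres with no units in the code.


translate([324, 471, 0]) cube([952, 222, 157]);
translate([324, 693, 157]) cube([952, 222, 157]);
translate([324, 915, 314]) cube([952, 222, 157]);
translate([324, 1137, 471]) cube([952, 222, 157]);
translate([324, 1359, 628]) cube([952, 222, 157]);
translate([324, 1581, 785]) cube([952, 222, 157]);
translate([324, 1803, 942]) cube([952, 222, 157]);
translate([324, 2025, 1099]) cube([952, 222, 157]);
translate([324, 2247, 1256]) cube([952, 222, 157]);
translate([324, 2469, 1413]) cube([952, 222, 157]);


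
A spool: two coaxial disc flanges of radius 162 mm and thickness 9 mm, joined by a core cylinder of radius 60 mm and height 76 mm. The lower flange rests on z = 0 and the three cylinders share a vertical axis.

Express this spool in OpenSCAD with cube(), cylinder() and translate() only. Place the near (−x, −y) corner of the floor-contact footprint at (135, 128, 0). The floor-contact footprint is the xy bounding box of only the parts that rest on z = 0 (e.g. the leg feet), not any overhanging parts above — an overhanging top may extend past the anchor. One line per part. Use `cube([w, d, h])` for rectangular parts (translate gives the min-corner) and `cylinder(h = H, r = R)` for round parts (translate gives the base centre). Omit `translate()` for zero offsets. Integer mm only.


translate([297, 290, 0]) cylinder(h = 9, r = 162);
translate([297, 290, 9]) cylinder(h = 76, r = 60);
translate([297, 290, 85]) cylinder(h = 9, r = 162);


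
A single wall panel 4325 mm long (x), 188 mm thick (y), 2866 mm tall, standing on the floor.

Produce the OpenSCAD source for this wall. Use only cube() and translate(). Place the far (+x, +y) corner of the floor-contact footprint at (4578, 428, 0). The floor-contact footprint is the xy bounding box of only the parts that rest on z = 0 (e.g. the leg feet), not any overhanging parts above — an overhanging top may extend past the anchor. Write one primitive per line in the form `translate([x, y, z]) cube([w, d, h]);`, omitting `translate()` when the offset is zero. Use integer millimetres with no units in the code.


translate([253, 240, 0]) cube([4325, 188, 2866]);


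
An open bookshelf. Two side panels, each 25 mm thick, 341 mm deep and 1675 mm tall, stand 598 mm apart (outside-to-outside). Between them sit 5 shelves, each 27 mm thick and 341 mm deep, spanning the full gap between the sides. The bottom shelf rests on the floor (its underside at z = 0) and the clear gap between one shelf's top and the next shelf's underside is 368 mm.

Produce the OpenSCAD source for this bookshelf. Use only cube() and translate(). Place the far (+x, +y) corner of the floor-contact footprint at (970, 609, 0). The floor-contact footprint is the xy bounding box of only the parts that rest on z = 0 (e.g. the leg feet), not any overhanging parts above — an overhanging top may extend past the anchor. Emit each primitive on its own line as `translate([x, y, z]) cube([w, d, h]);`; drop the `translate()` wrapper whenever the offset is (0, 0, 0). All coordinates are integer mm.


translate([372, 268, 0]) cube([25, 341, 1675]);
translate([945, 268, 0]) cube([25, 341, 1675]);
translate([397, 268, 0]) cube([548, 341, 27]);
translate([397, 268, 395]) cube([548, 341, 27]);
translate([397, 268, 790]) cube([548, 341, 27]);
translate([397, 268, 1185]) cube([548, 341, 27]);
translate([397, 268, 1580]) cube([548, 341, 27]);


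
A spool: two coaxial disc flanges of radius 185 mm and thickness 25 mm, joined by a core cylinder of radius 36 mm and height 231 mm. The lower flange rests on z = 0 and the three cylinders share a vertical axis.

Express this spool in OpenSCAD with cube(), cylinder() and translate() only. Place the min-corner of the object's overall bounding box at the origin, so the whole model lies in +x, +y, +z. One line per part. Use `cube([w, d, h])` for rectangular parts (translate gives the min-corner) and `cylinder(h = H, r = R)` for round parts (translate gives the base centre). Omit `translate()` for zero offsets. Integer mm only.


translate([185, 185, 0]) cylinder(h = 25, r = 185);
translate([185, 185, 25]) cylinder(h = 231, r = 36);
translate([185, 185, 256]) cylinder(h = 25, r = 185);


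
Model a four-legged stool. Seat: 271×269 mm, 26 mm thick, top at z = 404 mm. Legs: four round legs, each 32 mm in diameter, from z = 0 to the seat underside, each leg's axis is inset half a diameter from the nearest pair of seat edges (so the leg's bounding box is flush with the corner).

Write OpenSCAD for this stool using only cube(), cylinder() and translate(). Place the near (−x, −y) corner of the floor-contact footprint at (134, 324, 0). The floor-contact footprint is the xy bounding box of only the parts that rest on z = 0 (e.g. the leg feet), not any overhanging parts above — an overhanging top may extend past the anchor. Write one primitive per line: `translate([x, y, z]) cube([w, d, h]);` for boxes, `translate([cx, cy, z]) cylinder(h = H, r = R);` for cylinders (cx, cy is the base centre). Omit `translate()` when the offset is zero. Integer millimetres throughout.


// leg_h = 404 - 26 = 378
translate([134, 324, 378]) cube([271, 269, 26]);
translate([150, 340, 0]) cylinder(h = 378, r = 16);
translate([389, 340, 0]) cylinder(h = 378, r = 16);
translate([150, 577, 0]) cylinder(h = 378, r = 16);
translate([389, 577, 0]) cylinder(h = 378, r = 16);


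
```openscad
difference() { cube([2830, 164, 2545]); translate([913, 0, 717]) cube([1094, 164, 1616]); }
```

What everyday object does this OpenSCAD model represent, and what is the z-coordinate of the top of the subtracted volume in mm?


A wall with a window opening. The window head height is 2333 mm.

A wall with a rectangular opening subtracted — a window. Sill at z = 717, opening 1616 mm tall, so the head is at 717 + 1616 = 2333 mm.


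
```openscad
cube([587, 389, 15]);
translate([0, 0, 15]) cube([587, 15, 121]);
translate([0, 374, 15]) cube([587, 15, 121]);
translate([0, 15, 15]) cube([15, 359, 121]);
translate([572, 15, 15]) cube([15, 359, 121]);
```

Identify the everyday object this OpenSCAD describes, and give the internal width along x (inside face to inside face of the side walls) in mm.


An open box. The internal width is 557 mm.

A 587×389 base slab with four walls standing on it — an open box. The base is 587 mm wide and the walls are 15 mm thick, so the internal width is 587 − 2 × 15 = 557 mm.


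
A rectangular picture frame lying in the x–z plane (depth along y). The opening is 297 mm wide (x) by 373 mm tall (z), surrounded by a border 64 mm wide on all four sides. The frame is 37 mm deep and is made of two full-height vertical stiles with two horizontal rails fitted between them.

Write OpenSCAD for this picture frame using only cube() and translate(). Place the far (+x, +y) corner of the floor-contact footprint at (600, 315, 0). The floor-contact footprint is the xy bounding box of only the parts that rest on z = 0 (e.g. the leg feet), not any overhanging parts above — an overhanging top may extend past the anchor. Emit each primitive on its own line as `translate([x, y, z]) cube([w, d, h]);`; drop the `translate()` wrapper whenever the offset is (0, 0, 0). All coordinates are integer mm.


translate([175, 278, 0]) cube([64, 37, 501]);
translate([536, 278, 0]) cube([64, 37, 501]);
translate([239, 278, 0]) cube([297, 37, 64]);
translate([239, 278, 437]) cube([297, 37, 64]);


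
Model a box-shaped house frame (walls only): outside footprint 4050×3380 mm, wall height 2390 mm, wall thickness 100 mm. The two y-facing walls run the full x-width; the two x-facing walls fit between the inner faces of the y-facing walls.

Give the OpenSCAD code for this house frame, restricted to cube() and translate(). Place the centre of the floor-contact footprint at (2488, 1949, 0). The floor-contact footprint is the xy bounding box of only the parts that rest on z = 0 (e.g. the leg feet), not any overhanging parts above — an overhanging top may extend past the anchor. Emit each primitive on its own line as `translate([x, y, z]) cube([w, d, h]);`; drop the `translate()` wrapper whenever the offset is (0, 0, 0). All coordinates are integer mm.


translate([463, 259, 0]) cube([4050, 100, 2390]);
translate([463, 3539, 0]) cube([4050, 100, 2390]);
translate([463, 359, 0]) cube([100, 3180, 2390]);
translate([4413, 359, 0]) cube([100, 3180, 2390]);


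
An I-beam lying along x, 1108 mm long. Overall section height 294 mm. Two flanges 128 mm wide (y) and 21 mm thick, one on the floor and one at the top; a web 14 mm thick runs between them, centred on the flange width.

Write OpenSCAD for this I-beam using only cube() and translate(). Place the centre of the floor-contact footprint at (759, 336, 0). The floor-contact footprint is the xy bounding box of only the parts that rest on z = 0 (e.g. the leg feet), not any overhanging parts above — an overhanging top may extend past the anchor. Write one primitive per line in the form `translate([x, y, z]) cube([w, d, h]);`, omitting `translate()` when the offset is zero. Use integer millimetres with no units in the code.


translate([205, 272, 0]) cube([1108, 128, 21]);
translate([205, 329, 21]) cube([1108, 14, 252]);
translate([205, 272, 273]) cube([1108, 128, 21]);


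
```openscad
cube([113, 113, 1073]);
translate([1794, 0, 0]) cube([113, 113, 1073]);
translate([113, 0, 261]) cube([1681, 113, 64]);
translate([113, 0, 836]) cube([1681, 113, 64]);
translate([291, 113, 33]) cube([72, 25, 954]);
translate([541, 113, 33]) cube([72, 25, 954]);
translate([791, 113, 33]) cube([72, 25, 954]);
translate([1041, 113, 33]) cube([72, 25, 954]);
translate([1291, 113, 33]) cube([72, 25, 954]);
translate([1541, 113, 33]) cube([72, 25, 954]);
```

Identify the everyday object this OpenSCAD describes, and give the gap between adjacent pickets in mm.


A fence section. The picket gap is 178 mm.

Two posts, two rails, 6 pickets — a fence section. Span 1681 mm holds 6 pickets of 72 mm with 7 equal gaps: ⌊(1681 − 6·72) / 7⌋ = 178 mm.


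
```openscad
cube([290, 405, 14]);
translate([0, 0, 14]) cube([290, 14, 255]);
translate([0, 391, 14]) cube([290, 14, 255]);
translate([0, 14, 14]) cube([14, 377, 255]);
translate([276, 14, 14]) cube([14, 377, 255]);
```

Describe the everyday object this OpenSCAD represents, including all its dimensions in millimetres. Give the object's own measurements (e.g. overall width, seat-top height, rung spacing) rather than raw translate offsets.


An open-topped rectangular box: outside dimensions 290×405×269 mm, with a uniform wall and base thickness of 14 mm. The base is a full 290×405 slab on the floor; four walls sit on top of the base. The front and back walls (the −y and +y sides) span the full width; the two side walls fit between them.


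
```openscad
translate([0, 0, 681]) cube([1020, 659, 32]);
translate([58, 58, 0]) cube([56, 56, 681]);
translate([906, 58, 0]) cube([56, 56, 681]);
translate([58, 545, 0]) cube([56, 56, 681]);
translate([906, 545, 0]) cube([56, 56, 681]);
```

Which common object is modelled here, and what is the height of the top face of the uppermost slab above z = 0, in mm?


A table. The table height is 713 mm.

A 1020×659×32 slab sits at z = 681 on four 56 mm square posts — a table. The top surface is at 681 + 32 = 713 mm.


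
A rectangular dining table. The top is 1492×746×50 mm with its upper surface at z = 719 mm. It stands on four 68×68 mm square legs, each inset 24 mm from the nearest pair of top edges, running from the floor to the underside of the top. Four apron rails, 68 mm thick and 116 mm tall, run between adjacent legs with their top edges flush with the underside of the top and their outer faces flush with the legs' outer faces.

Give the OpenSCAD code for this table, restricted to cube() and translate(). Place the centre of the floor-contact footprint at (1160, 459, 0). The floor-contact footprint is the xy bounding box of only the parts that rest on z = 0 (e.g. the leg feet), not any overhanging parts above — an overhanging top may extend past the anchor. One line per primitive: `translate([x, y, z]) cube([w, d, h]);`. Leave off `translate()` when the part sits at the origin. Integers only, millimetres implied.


translate([414, 86, 669]) cube([1492, 746, 50]);
translate([438, 110, 0]) cube([68, 68, 669]);
translate([1814, 110, 0]) cube([68, 68, 669]);
translate([438, 740, 0]) cube([68, 68, 669]);
translate([1814, 740, 0]) cube([68, 68, 669]);
translate([506, 110, 553]) cube([1308, 68, 116]);
translate([506, 740, 553]) cube([1308, 68, 116]);
translate([438, 178, 553]) cube([68, 562, 116]);
translate([1814, 178, 553]) cube([68, 562, 116]);


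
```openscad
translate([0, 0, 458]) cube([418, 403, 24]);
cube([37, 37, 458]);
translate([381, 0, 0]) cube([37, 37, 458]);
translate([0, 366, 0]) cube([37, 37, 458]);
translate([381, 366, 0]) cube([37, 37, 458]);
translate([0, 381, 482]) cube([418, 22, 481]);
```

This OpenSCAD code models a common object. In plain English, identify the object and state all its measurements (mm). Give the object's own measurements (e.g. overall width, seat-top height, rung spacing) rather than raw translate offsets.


A chair. The seat is a 418×403×24 mm slab with its top at z = 482 mm, on four 37×37 mm corner legs (flush with the seat edges, standing on z = 0). A flat backrest 22 mm thick, 481 mm tall, spans the full seat width and rises from the seat top along its +y edge, rear face flush with the rear of the seat.


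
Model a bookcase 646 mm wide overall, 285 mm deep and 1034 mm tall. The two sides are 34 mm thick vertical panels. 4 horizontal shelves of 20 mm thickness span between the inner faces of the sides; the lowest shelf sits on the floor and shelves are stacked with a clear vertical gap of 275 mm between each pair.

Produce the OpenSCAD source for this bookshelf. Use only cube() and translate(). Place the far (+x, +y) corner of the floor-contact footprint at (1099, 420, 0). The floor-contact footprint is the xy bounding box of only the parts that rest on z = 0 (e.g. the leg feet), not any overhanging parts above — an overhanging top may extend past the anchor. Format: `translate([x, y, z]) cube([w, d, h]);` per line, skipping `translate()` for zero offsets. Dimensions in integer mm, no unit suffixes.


translate([453, 135, 0]) cube([34, 285, 1034]);
translate([1065, 135, 0]) cube([34, 285, 1034]);
translate([487, 135, 0]) cube([578, 285, 20]);
translate([487, 135, 295]) cube([578, 285, 20]);
translate([487, 135, 590]) cube([578, 285, 20]);
translate([487, 135, 885]) cube([578, 285, 20]);


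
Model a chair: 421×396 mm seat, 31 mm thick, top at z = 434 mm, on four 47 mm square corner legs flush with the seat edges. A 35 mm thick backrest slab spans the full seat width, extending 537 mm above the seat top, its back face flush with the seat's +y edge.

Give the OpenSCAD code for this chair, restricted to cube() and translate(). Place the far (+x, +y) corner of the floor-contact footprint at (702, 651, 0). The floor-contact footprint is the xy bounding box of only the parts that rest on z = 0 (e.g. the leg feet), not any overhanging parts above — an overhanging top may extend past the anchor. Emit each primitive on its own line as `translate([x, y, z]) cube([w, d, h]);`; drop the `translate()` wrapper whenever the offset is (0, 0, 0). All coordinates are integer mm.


translate([281, 255, 403]) cube([421, 396, 31]);
translate([281, 255, 0]) cube([47, 47, 403]);
translate([655, 255, 0]) cube([47, 47, 403]);
translate([281, 604, 0]) cube([47, 47, 403]);
translate([655, 604, 0]) cube([47, 47, 403]);
translate([281, 616, 434]) cube([421, 35, 537]);


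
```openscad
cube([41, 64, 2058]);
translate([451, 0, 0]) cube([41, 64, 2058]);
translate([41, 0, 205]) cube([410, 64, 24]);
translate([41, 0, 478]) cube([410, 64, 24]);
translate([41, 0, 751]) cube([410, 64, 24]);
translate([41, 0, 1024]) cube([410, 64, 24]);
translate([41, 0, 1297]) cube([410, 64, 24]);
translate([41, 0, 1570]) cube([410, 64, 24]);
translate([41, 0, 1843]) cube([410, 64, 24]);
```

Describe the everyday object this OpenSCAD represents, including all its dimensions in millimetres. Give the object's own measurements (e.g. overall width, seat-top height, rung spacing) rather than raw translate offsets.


A straight ladder. Two 41×64 mm vertical rails, 2058 mm tall, stand 492 mm apart (outside-to-outside) with their front faces coplanar on the −y side. 7 rungs, each 64 mm deep and 24 mm tall, span between the inner faces of the rails, front faces flush with the rails. The lowest rung's underside is at z = 205 mm and rungs are spaced 273 mm apart (underside to underside).


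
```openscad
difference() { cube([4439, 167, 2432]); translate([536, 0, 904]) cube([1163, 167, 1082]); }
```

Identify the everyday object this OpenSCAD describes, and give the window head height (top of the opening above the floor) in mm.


A wall with a window opening. The window head height is 1986 mm.

A wall with a rectangular opening subtracted — a window. Sill at z = 904, opening 1082 mm tall, so the head is at 904 + 1082 = 1986 mm.


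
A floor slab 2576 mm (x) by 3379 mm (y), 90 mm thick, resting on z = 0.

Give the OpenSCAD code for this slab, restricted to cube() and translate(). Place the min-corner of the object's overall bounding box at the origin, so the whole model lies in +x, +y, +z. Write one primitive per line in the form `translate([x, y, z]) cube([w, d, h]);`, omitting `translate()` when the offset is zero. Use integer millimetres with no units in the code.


cube([2576, 3379, 90]);


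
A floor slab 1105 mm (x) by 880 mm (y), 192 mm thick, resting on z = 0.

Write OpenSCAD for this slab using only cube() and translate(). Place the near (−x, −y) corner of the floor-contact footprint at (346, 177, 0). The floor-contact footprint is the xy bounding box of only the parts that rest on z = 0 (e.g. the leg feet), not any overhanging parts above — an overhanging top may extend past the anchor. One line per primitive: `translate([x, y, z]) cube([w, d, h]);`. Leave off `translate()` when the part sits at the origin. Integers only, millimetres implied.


translate([346, 177, 0]) cube([1105, 880, 192]);


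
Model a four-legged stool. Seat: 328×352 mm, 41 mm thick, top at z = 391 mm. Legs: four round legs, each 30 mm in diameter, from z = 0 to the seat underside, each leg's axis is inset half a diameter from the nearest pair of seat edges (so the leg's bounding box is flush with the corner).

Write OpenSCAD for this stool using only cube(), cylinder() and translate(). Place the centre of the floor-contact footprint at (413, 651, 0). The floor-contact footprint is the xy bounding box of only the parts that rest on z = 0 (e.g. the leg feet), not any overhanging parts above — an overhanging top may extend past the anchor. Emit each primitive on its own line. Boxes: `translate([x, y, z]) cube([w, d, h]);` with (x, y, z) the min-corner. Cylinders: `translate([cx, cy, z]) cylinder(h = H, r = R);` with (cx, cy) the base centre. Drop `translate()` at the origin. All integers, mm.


translate([249, 475, 350]) cube([328, 352, 41]);
translate([264, 490, 0]) cylinder(h = 350, r = 15);
translate([562, 490, 0]) cylinder(h = 350, r = 15);
translate([264, 812, 0]) cylinder(h = 350, r = 15);
translate([562, 812, 0]) cylinder(h = 350, r = 15);


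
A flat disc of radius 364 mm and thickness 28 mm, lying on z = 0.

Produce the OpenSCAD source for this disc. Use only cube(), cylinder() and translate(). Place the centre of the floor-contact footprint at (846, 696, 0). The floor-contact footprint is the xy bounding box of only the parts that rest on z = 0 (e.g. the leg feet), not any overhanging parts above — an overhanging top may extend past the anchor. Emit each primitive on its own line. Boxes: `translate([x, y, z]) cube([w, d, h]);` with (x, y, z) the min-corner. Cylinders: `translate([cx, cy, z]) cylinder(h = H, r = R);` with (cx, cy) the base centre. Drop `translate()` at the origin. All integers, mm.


translate([846, 696, 0]) cylinder(h = 28, r = 364);


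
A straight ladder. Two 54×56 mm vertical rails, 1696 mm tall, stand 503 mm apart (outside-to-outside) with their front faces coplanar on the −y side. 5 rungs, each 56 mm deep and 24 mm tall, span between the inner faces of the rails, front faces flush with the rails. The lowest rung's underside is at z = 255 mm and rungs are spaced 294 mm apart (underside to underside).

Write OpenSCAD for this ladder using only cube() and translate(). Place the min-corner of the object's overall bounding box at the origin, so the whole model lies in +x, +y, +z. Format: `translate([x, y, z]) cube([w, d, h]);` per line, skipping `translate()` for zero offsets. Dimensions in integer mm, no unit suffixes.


cube([54, 56, 1696]);
translate([449, 0, 0]) cube([54, 56, 1696]);
translate([54, 0, 255]) cube([395, 56, 24]);
translate([54, 0, 549]) cube([395, 56, 24]);
translate([54, 0, 843]) cube([395, 56, 24]);
translate([54, 0, 1137]) cube([395, 56, 24]);
translate([54, 0, 1431]) cube([395, 56, 24]);


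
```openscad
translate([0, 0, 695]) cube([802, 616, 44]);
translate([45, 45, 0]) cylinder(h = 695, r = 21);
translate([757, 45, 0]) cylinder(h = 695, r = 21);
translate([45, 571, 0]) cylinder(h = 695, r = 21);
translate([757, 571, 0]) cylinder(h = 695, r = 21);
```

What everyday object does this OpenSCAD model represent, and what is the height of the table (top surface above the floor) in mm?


A table. The table height is 739 mm.

A 802×616×44 slab sits at z = 695 on four Ø42 mm round legs — a table. The top surface is at 695 + 44 = 739 mm.


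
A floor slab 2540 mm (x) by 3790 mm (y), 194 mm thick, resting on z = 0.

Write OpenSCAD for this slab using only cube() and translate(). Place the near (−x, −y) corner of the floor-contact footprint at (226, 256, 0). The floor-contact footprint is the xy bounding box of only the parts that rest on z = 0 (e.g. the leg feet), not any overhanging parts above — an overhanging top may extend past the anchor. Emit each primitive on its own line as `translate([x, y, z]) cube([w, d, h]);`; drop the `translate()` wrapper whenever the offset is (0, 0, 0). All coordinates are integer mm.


translate([226, 256, 0]) cube([2540, 3790, 194]);


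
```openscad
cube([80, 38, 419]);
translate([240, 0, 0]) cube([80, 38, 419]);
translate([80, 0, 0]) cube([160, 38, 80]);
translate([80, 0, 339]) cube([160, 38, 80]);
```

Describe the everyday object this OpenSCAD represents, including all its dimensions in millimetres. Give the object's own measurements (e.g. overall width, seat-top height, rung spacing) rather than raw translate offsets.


A rectangular picture frame lying in the x–z plane (depth along y). The opening is 160 mm wide (x) by 259 mm tall (z), surrounded by a border 80 mm wide on all four sides. The frame is 38 mm deep and is made of two full-height vertical stiles with two horizontal rails fitted between them.


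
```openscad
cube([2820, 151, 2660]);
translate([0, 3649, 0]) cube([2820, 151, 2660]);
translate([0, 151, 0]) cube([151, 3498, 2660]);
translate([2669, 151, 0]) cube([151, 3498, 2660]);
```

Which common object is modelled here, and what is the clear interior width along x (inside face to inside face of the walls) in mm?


A house (or room) frame. The interior width is 2518 mm.

Four 2660 mm walls enclosing a rectangle with no floor or roof — a room or house frame. Outside width is 2820 mm and wall thickness is 151 mm, so the interior width is 2820 − 2 × 151 = 2518 mm.


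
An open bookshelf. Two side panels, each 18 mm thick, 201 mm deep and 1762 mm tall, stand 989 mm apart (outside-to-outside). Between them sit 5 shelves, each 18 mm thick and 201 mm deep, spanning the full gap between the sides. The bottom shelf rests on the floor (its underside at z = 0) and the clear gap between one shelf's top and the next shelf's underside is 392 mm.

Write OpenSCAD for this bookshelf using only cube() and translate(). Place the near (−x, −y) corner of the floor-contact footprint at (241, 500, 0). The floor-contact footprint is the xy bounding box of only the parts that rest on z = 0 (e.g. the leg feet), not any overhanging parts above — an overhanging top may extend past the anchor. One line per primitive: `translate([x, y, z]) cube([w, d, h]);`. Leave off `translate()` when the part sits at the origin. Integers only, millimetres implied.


translate([241, 500, 0]) cube([18, 201, 1762]);
translate([1212, 500, 0]) cube([18, 201, 1762]);
translate([259, 500, 0]) cube([953, 201, 18]);
translate([259, 500, 410]) cube([953, 201, 18]);
translate([259, 500, 820]) cube([953, 201, 18]);
translate([259, 500, 1230]) cube([953, 201, 18]);
translate([259, 500, 1640]) cube([953, 201, 18]);


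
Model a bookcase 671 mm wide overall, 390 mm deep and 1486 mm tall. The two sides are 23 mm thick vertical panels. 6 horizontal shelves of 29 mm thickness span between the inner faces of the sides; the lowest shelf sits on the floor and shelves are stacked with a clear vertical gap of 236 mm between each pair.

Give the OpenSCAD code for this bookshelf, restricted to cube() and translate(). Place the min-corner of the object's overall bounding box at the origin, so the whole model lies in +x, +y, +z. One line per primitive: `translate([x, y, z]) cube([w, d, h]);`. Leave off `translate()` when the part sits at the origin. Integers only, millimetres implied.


cube([23, 390, 1486]);
translate([648, 0, 0]) cube([23, 390, 1486]);
translate([23, 0, 0]) cube([625, 390, 29]);
translate([23, 0, 265]) cube([625, 390, 29]);
translate([23, 0, 530]) cube([625, 390, 29]);
translate([23, 0, 795]) cube([625, 390, 29]);
translate([23, 0, 1060]) cube([625, 390, 29]);
translate([23, 0, 1325]) cube([625, 390, 29]);


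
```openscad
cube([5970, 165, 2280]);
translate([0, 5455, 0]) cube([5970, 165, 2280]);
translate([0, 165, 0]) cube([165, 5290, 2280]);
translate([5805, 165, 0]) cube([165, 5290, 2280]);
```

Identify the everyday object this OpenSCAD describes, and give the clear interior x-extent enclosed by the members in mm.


A house (or room) frame. The interior width is 5640 mm.

Four 2280 mm walls enclosing a rectangle with no floor or roof — a room or house frame. Outside width is 5970 mm and wall thickness is 165 mm, so the interior width is 5970 − 2 × 165 = 5640 mm.


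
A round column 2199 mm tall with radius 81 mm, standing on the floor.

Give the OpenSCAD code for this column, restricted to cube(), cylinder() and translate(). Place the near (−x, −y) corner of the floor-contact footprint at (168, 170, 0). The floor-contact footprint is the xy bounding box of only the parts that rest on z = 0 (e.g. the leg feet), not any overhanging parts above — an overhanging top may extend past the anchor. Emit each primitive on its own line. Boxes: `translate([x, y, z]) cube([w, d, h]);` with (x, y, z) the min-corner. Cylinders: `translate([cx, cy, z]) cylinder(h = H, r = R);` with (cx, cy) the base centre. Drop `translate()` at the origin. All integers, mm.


translate([249, 251, 0]) cylinder(h = 2199, r = 81);


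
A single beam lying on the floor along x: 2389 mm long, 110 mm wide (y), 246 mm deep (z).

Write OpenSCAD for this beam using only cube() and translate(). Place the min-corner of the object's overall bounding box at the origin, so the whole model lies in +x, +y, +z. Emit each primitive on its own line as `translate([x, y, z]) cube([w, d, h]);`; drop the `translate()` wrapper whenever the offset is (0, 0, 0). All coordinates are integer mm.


cube([2389, 110, 246]);


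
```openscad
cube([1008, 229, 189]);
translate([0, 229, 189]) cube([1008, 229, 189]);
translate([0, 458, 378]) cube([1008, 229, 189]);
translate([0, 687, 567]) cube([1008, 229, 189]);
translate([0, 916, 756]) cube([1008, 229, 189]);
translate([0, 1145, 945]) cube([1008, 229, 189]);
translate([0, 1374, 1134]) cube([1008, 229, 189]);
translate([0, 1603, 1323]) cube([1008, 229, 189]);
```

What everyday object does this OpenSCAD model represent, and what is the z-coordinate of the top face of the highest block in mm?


A staircase. The total rise is 1512 mm.

8 identical blocks, each offset up and back from the previous — a staircase. Each step is 189 mm tall and there are 8 of them, so the total rise is 8 × 189 = 1512 mm.


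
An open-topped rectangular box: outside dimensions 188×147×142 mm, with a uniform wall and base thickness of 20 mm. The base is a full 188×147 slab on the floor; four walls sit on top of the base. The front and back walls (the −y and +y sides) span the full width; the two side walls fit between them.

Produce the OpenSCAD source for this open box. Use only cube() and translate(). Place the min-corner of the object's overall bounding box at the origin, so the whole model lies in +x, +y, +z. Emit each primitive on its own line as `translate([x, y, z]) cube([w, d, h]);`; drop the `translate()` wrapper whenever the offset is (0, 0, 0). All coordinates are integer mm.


cube([188, 147, 20]);
translate([0, 0, 20]) cube([188, 20, 122]);
translate([0, 127, 20]) cube([188, 20, 122]);
translate([0, 20, 20]) cube([20, 107, 122]);
translate([168, 20, 20]) cube([20, 107, 122]);


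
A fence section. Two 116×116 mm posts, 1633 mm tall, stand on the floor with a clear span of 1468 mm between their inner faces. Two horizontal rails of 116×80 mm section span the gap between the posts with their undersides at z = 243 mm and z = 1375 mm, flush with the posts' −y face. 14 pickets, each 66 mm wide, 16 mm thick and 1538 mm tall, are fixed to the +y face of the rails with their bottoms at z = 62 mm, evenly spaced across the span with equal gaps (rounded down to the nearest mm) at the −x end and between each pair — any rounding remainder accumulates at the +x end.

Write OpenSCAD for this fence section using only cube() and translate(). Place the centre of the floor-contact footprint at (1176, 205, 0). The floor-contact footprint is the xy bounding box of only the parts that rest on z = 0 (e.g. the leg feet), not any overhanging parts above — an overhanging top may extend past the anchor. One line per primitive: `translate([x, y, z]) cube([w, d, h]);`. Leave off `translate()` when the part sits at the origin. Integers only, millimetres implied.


translate([326, 147, 0]) cube([116, 116, 1633]);
translate([1910, 147, 0]) cube([116, 116, 1633]);
translate([442, 147, 243]) cube([1468, 116, 80]);
translate([442, 147, 1375]) cube([1468, 116, 80]);
translate([478, 263, 62]) cube([66, 16, 1538]);
translate([580, 263, 62]) cube([66, 16, 1538]);
translate([682, 263, 62]) cube([66, 16, 1538]);
translate([784, 263, 62]) cube([66, 16, 1538]);
translate([886, 263, 62]) cube([66, 16, 1538]);
translate([988, 263, 62]) cube([66, 16, 1538]);
translate([1090, 263, 62]) cube([66, 16, 1538]);
translate([1192, 263, 62]) cube([66, 16, 1538]);
translate([1294, 263, 62]) cube([66, 16, 1538]);
translate([1396, 263, 62]) cube([66, 16, 1538]);
translate([1498, 263, 62]) cube([66, 16, 1538]);
translate([1600, 263, 62]) cube([66, 16, 1538]);
translate([1702, 263, 62]) cube([66, 16, 1538]);
translate([1804, 263, 62]) cube([66, 16, 1538]);


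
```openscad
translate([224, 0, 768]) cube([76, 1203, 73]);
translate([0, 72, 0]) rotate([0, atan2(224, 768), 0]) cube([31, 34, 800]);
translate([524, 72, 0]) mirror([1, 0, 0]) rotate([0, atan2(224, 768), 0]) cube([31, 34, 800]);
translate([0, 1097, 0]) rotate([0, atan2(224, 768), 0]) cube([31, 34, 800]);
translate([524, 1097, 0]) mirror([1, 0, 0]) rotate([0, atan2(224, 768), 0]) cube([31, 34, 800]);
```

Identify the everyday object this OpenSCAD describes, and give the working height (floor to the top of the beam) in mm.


A sawhorse. The overall height is 841 mm.

A beam across two mirrored pairs of raked legs — a sawhorse. The beam's underside is at z = 768 (matching the legs' vertical rise in atan2(224, 768)) and the beam is 73 mm tall, so its top is at 768 + 73 = 841 mm. The raked legs top out at the beam's underside, so that is the highest point.
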